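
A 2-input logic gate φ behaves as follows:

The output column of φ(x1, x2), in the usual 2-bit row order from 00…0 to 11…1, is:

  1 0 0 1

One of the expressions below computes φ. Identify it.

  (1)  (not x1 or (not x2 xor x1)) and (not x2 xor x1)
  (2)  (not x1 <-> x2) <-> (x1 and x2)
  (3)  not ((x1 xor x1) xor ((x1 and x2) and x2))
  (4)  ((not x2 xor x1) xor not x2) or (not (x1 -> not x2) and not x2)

(2) fails at (1,1): the formula yields 0, φ is 1.
(3) fails at (0,1): the formula yields 1, φ is 0.
(4) fails at (0,0): the formula yields 0, φ is 1.
(1) is the remaining candidate, and it agrees with φ on all 4 inputs.

1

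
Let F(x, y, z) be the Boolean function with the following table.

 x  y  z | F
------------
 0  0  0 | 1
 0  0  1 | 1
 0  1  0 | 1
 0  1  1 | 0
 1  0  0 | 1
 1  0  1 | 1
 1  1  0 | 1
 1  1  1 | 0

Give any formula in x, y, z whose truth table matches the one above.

There are just 2 zero rows: (0,1,1), (1,1,1). Their minterms are ¬x·y·z, x·y·z; the OR of those covers precisely the 0-outputs, and negating it yields F.

F(x, y, z) = ~(((~x & y) & z) | ((x & y) & z))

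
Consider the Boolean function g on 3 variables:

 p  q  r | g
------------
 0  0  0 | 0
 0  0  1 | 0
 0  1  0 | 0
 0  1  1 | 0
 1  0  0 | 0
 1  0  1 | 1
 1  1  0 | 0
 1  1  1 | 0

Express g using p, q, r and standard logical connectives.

Only row (1,0,1) gives 1. That row's minterm p·¬q·r is g directly.

g(p, q, r) = (p · q') · r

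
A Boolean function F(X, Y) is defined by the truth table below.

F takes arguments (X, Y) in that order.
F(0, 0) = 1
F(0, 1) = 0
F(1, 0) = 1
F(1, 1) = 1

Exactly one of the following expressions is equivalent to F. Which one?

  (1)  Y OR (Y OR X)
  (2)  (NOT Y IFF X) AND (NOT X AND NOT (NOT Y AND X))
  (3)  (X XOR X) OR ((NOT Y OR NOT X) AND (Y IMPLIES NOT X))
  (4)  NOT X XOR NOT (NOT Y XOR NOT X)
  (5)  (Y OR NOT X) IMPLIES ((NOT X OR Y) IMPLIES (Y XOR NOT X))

5

(1) disagrees with F on (0,0) (formula → 0, table → 1); rule it out.
(2) disagrees with F on (0,0) (formula → 0, table → 1); rule it out.
(3) disagrees with F on (0,1) (formula → 1, table → 0); rule it out.
(4) disagrees with F on (0,0) (formula → 0, table → 1); rule it out.
(5) is the remaining candidate, and it agrees with F on all 4 inputs.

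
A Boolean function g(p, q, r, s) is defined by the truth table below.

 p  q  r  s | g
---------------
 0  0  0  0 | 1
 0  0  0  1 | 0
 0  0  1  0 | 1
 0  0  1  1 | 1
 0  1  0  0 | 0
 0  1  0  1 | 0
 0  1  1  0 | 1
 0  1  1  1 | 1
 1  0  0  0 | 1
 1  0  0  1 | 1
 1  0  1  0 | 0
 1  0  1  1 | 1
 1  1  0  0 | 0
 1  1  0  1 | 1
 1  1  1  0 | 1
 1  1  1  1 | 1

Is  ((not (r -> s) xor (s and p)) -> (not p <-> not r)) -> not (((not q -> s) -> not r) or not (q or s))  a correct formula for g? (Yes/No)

No

Check the formula against g row by row:
  p=0, q=0, r=0, s=0: formula gives 0, but g = 1 ✗
A single disagreement suffices: at (0,0,0,0) they differ, so the formula does not compute g.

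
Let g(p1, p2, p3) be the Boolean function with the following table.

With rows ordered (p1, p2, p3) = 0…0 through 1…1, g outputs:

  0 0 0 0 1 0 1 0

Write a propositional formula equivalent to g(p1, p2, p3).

Collect the rows where g=1 — (1,0,0), (1,1,0) — and write one minterm per row: p1·¬p2·¬p3, p1·p2·¬p3. Their union (logical OR) reproduces the table exactly.

g(p1, p2, p3) = ((p1 · p2') · p3') + ((p1 · p2) · p3')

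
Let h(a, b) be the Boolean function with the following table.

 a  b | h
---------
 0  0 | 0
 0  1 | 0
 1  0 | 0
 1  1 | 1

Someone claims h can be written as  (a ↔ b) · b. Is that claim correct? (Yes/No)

Yes

Check the formula against h row by row:
  a=0, b=0: formula gives 0, h = 0 ✓
  a=0, b=1: formula gives 0, h = 0 ✓
  a=1, b=0: formula gives 0, h = 0 ✓
  a=1, b=1: formula gives 1, h = 1 ✓
All 4 rows match — the expression computes h exactly.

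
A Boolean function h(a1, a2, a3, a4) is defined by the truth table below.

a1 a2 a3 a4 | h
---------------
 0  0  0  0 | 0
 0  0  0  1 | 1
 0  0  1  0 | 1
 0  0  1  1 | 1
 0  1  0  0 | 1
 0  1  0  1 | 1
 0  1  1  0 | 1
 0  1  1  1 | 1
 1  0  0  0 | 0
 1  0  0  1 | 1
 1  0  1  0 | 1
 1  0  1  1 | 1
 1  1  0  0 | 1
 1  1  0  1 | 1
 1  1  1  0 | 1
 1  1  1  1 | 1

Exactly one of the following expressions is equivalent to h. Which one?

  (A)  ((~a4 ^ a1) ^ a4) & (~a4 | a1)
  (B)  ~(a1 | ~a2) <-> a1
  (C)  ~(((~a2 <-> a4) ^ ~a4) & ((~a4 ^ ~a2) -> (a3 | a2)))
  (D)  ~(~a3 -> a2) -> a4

(A) disagrees with h on (0,0,0,0) (formula → 1, table → 0); rule it out.
(B) disagrees with h on (0,0,0,0) (formula → 1, table → 0); rule it out.
(C) disagrees with h on (0,0,1,0) (formula → 0, table → 1); rule it out.
Only (D) survives; checking it on all 16 rows confirms it matches h.

D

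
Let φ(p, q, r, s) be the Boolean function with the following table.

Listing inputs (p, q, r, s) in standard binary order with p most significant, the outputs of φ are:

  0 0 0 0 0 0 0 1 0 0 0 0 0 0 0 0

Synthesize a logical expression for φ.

φ(p, q, r, s) = ((¬p ∧ q) ∧ r) ∧ s

φ is 1 on exactly one input, (0,1,1,1), whose minterm is ¬p·q·r·s. So φ is just that conjunction.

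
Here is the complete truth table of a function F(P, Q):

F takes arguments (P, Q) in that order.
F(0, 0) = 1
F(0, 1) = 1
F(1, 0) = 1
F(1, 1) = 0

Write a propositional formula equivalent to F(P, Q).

F is 0 on exactly one input, (1,1), whose minterm is P·Q. So F is the negation of that single conjunction.

F(P, Q) = (P · Q)'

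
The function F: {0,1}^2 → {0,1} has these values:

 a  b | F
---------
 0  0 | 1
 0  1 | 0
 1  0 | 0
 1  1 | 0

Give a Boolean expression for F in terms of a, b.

The output is 1 only when every input is 0 — NOR of all inputs.

F(a, b) = ¬(a ∨ b)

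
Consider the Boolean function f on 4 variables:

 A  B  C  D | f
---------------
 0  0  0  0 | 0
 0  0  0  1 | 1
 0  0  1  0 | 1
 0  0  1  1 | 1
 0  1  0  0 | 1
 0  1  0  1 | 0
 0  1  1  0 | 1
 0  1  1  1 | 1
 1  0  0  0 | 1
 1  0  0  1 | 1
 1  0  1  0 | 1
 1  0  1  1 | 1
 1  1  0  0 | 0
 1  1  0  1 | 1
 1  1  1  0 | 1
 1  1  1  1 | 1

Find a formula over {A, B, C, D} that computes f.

f(A, B, C, D) = not (((((not A and not B) and not C) and not D) or (((not A and B) and not C) and D)) or (((A and B) and not C) and not D))

There are just 3 zero rows: (0,0,0,0), (0,1,0,1), (1,1,0,0). Their minterms are ¬A·¬B·¬C·¬D, ¬A·B·¬C·D, A·B·¬C·¬D; the OR of those covers precisely the 0-outputs, and negating it yields f.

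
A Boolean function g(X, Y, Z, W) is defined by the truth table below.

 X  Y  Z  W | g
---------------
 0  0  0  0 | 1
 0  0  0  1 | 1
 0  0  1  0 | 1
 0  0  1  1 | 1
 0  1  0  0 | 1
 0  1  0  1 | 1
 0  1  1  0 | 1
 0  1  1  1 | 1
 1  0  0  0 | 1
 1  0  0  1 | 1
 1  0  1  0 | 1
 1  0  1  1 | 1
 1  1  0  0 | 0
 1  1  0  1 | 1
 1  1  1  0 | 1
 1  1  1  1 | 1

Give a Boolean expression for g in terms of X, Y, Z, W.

Only row (1,1,0,0) gives 0. So g is 1 everywhere except there — the complement of the minterm X·Y·¬Z·¬W.

g(X, Y, Z, W) = (((X · Y) · Z') · W')'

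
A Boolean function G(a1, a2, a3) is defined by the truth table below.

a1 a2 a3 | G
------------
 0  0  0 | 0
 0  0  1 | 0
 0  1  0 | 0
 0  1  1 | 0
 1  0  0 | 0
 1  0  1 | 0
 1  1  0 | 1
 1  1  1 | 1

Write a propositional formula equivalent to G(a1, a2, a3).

Collect the rows where G=1 — (1,1,0), (1,1,1) — and write one minterm per row: a1·a2·¬a3, a1·a2·a3. Their union (logical OR) reproduces the table exactly.

G(a1, a2, a3) = ((a1 & a2) & ~a3) | ((a1 & a2) & a3)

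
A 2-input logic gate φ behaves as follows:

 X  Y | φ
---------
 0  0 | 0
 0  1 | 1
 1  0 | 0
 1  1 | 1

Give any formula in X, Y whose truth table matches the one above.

The output simply equals Y.

φ(X, Y) = Y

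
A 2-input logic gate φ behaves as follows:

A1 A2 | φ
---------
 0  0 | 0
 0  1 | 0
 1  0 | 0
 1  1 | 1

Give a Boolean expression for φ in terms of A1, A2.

The output is 1 only when every input is 1 — the AND of all inputs.

φ(A1, A2) = A1 & A2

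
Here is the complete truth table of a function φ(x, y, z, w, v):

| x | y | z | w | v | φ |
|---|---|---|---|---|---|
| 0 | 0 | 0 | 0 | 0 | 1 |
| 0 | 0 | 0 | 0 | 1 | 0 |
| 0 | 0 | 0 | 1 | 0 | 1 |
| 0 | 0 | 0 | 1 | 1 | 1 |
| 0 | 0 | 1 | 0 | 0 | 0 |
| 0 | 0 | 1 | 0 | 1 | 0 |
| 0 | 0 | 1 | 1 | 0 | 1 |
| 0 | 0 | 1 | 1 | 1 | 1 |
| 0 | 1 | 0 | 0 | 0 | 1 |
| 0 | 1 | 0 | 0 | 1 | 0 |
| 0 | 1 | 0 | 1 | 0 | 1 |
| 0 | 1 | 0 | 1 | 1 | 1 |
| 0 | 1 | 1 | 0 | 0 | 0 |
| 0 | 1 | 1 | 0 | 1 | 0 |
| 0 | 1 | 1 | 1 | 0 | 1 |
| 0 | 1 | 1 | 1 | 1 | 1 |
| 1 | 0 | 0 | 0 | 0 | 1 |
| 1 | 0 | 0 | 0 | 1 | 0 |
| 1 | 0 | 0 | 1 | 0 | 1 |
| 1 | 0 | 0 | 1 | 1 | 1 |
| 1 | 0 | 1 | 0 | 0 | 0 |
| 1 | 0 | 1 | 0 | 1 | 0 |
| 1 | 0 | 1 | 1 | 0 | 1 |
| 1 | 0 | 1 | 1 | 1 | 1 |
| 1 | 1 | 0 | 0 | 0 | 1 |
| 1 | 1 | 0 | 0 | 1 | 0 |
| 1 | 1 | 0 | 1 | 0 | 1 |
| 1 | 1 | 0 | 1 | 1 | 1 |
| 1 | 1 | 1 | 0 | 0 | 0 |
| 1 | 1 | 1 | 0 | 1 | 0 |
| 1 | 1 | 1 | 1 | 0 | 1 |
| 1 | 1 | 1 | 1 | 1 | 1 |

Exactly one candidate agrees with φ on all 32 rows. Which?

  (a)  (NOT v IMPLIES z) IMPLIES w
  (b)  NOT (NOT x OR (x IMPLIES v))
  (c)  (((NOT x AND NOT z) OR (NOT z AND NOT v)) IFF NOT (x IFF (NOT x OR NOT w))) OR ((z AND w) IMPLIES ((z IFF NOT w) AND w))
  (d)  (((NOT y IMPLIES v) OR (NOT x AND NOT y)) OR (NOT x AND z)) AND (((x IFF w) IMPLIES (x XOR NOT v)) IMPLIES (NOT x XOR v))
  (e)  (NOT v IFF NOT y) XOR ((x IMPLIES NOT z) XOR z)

a

(b) fails at (0,0,0,0,0): the formula yields 0, φ is 1.
(c) fails at (0,0,0,0,1): the formula yields 1, φ is 0.
(d) fails at (0,0,0,0,1): the formula yields 1, φ is 0.
(e) fails at (0,0,0,0,0): the formula yields 0, φ is 1.
That leaves (a). Evaluating it on every row reproduces the table of φ exactly.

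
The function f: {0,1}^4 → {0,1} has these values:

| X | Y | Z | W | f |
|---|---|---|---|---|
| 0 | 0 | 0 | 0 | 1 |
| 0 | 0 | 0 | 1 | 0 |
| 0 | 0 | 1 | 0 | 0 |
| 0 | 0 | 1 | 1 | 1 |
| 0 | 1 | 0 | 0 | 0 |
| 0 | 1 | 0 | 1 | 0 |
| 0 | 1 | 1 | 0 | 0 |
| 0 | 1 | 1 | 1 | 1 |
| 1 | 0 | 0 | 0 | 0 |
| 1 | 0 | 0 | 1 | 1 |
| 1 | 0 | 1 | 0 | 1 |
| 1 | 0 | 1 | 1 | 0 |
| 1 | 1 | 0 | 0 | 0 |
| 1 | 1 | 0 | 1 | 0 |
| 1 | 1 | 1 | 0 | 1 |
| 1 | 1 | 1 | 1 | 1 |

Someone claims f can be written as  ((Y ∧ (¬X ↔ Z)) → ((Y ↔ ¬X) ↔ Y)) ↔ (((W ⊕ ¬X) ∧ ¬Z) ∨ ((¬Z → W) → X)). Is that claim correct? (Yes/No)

No

Check the formula against f row by row:
  X=0, Y=0, Z=0, W=0: formula gives 1, f = 1 ✓
  X=0, Y=0, Z=0, W=1: formula gives 0, f = 0 ✓
  X=0, Y=0, Z=1, W=0: formula gives 0, f = 0 ✓
  X=0, Y=0, Z=1, W=1: formula gives 0, but f = 1 ✗
Since they disagree at (0,0,1,1), the expression is not a correct formula for f.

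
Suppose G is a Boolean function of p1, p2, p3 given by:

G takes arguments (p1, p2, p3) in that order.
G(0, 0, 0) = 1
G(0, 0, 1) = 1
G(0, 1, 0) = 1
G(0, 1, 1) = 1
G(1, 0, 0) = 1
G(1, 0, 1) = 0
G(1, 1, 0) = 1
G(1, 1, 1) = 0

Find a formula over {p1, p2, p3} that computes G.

G(p1, p2, p3) = NOT (((p1 AND NOT p2) AND p3) OR ((p1 AND p2) AND p3))

There are just 2 zero rows: (1,0,1), (1,1,1). Their minterms are p1·¬p2·p3, p1·p2·p3; the OR of those covers precisely the 0-outputs, and negating it yields G.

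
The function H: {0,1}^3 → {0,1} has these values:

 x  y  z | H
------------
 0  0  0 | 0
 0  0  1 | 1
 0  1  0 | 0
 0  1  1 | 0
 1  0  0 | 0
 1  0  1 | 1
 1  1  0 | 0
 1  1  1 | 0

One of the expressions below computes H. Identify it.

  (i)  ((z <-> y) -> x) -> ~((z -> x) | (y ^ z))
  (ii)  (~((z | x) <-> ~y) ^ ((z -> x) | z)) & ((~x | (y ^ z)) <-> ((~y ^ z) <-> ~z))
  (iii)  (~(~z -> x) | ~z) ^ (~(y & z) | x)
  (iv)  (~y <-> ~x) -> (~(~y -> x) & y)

(i) fails at (0,0,0): the formula yields 1, H is 0.
(iii) fails at (1,1,1): the formula yields 1, H is 0.
(iv) fails at (0,0,1): the formula yields 0, H is 1.
(ii) is the remaining candidate, and it agrees with H on all 8 inputs.

ii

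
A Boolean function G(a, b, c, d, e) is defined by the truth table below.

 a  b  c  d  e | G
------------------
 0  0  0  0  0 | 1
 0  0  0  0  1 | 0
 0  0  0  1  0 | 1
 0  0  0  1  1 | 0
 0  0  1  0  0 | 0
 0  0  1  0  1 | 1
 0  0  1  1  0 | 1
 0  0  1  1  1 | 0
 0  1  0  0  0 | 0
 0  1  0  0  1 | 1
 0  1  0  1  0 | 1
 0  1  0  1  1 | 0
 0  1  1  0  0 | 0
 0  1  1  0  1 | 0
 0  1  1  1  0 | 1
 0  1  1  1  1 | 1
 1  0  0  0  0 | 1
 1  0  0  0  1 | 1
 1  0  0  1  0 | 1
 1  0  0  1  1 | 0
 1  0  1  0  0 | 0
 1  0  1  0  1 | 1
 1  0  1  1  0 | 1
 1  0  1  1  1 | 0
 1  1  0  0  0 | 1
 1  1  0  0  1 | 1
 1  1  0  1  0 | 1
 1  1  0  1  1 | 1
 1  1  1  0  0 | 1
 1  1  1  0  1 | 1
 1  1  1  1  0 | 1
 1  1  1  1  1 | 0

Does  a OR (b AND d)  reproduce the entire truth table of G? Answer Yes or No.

No

Check the formula against G row by row:
  a=0, b=0, c=0, d=0, e=0: formula gives 0, but G = 1 ✗
Row (0,0,0,0,0) is a counterexample, so the formula is not equivalent to G.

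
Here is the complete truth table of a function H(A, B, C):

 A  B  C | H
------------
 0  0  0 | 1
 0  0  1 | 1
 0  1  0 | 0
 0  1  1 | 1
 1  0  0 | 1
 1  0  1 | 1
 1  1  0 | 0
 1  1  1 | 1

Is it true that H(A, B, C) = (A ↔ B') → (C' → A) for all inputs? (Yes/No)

Test each input against both H and the formula:
  A=0, B=0, C=0: formula gives 1, H = 1 ✓
  A=0, B=0, C=1: formula gives 1, H = 1 ✓
  A=0, B=1, C=0: formula gives 0, H = 0 ✓
  A=0, B=1, C=1: formula gives 1, H = 1 ✓
  A=1, B=0, C=0: formula gives 1, H = 1 ✓
  …
  A=1, B=1, C=0: formula gives 1, but H = 0 ✗
Row (1,1,0) is a counterexample, so the formula is not equivalent to H.

No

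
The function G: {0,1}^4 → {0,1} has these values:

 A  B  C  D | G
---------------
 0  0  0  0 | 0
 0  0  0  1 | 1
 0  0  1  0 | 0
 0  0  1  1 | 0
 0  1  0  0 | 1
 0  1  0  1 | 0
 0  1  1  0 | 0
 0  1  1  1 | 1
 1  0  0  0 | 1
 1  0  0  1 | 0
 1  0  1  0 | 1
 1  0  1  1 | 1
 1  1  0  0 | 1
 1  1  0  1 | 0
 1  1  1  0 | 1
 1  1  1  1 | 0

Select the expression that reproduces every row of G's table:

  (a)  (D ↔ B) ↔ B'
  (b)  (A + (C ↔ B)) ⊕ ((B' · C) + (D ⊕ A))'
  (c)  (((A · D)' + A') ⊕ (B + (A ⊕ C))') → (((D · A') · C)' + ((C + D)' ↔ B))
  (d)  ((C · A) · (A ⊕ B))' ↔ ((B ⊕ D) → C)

b

(a): at (0,0,0,0) it gives 1, but G = 0 — eliminated.
(c): at (0,0,0,0) it gives 1, but G = 0 — eliminated.
(d): at (0,0,0,0) it gives 1, but G = 0 — eliminated.
That leaves (b). Evaluating it on every row reproduces the table of G exactly.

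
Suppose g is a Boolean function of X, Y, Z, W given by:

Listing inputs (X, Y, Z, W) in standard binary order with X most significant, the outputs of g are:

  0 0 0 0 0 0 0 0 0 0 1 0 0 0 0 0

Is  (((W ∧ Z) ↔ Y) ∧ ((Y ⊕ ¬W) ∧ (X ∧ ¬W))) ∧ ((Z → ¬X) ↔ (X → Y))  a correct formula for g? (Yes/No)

Yes

Check the formula against g row by row:
  X=0, Y=0, Z=0, W=0: formula gives 0, g = 0 ✓
  X=0, Y=0, Z=0, W=1: formula gives 0, g = 0 ✓
  X=0, Y=0, Z=1, W=0: formula gives 0, g = 0 ✓
  X=0, Y=0, Z=1, W=1: formula gives 0, g = 0 ✓
  … (the remaining 12 rows also agree.)
All 16 rows match — the expression computes g exactly.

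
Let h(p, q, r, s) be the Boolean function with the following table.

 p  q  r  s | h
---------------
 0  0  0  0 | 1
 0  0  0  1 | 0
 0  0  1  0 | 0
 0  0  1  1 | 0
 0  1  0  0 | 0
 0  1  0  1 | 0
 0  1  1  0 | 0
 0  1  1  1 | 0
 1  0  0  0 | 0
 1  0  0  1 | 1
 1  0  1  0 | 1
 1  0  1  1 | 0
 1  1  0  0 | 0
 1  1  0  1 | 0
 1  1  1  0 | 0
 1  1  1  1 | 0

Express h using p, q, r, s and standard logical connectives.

h(p, q, r, s) = ((((p' · q') · r') · s') + (((p · q') · r') · s)) + (((p · q') · r) · s')

Collect the rows where h=1 — (0,0,0,0), (1,0,0,1), (1,0,1,0) — and write one minterm per row: ¬p·¬q·¬r·¬s, p·¬q·¬r·s, p·¬q·r·¬s. Their union (logical OR) reproduces the table exactly.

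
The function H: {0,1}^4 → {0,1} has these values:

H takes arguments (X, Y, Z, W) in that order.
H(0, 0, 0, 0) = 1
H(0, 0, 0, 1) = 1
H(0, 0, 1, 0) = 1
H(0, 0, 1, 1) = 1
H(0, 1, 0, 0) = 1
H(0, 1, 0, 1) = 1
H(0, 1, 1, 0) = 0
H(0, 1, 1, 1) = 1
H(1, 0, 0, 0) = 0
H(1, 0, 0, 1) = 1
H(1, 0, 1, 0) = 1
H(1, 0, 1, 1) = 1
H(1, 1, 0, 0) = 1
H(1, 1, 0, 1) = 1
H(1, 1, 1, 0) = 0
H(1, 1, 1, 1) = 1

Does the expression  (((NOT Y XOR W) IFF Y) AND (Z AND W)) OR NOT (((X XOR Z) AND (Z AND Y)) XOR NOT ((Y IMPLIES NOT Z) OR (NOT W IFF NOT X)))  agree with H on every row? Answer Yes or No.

No

Check the formula against H row by row:
  X=0, Y=0, Z=0, W=0: formula gives 1, H = 1 ✓
  X=0, Y=0, Z=0, W=1: formula gives 1, H = 1 ✓
  X=0, Y=0, Z=1, W=0: formula gives 1, H = 1 ✓
  X=0, Y=0, Z=1, W=1: formula gives 1, H = 1 ✓
  …
  X=1, Y=0, Z=0, W=0: formula gives 1, but H = 0 ✗
A single disagreement suffices: at (1,0,0,0) they differ, so the formula does not compute H.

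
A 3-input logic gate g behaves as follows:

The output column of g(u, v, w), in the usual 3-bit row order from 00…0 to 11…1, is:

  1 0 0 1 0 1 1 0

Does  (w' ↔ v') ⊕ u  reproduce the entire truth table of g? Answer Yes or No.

Test each input against both g and the formula:
  u=0, v=0, w=0: formula gives 1, g = 1 ✓
  u=0, v=0, w=1: formula gives 0, g = 0 ✓
  u=0, v=1, w=0: formula gives 0, g = 0 ✓
  u=0, v=1, w=1: formula gives 1, g = 1 ✓
  u=1, v=0, w=0: formula gives 0, g = 0 ✓
  …and likewise for the remaining 3 rows.
No disagreement on any input; they are logically equivalent.

Yes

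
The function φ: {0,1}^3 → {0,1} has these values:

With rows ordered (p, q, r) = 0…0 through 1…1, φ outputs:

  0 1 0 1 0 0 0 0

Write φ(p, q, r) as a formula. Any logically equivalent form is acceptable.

φ=1 on 2 inputs: (0,0,1), (0,1,1). Reading each as a conjunction of literals (¬p·¬q·r, ¬p·q·r) and taking the OR gives the canonical DNF.

φ(p, q, r) = ((~p & ~q) & r) | ((~p & q) & r)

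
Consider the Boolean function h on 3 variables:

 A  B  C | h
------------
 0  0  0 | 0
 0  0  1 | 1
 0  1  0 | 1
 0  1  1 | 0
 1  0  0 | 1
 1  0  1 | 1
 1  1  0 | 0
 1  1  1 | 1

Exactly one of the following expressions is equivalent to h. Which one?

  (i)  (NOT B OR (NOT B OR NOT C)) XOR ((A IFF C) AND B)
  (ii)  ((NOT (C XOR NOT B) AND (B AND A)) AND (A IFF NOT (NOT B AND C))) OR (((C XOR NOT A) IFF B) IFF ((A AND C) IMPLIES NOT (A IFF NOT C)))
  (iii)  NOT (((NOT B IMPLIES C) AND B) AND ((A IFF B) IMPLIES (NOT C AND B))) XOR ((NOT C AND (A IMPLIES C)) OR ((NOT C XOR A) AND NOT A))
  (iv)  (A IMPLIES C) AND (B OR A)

(i): at (0,0,0) it gives 1, but h = 0 — eliminated.
(ii): at (1,0,1) it gives 0, but h = 1 — eliminated.
(iv): at (0,0,1) it gives 0, but h = 1 — eliminated.
That leaves (iii). Evaluating it on every row reproduces the table of h exactly.

iii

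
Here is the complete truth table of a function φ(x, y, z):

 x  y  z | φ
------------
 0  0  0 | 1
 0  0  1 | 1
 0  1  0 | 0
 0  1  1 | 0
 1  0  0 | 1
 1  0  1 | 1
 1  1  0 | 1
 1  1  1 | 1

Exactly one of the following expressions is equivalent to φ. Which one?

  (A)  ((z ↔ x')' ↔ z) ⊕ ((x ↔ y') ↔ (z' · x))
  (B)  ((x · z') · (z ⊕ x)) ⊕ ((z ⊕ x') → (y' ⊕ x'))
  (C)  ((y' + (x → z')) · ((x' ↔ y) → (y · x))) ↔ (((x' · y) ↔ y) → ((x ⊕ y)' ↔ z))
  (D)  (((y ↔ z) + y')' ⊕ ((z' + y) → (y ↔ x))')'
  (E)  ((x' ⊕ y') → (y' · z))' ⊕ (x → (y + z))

(A) fails at (1,0,0): the formula yields 0, φ is 1.
(B) fails at (0,0,0): the formula yields 0, φ is 1.
(C) fails at (0,0,0): the formula yields 0, φ is 1.
(D) fails at (0,1,0): the formula yields 1, φ is 0.
Only (E) survives; checking it on all 8 rows confirms it matches φ.

E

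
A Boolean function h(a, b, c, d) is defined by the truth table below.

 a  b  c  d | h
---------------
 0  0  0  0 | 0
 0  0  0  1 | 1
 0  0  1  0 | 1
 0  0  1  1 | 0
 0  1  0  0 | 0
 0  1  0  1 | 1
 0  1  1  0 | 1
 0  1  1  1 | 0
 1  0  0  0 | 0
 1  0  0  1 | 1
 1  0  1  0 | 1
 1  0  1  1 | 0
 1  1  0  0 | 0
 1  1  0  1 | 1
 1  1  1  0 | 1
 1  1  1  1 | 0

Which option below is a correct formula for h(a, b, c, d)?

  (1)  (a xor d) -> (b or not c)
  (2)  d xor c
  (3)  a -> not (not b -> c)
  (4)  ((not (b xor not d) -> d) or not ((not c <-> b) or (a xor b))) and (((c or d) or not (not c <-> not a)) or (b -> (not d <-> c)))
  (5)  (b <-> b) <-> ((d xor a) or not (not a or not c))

(1) disagrees with h on (0,0,0,0) (formula → 1, table → 0); rule it out.
(3) disagrees with h on (0,0,0,0) (formula → 1, table → 0); rule it out.
(4) disagrees with h on (0,0,0,0) (formula → 1, table → 0); rule it out.
(5) disagrees with h on (0,0,1,0) (formula → 0, table → 1); rule it out.
(2) is the remaining candidate, and it agrees with h on all 16 inputs.

2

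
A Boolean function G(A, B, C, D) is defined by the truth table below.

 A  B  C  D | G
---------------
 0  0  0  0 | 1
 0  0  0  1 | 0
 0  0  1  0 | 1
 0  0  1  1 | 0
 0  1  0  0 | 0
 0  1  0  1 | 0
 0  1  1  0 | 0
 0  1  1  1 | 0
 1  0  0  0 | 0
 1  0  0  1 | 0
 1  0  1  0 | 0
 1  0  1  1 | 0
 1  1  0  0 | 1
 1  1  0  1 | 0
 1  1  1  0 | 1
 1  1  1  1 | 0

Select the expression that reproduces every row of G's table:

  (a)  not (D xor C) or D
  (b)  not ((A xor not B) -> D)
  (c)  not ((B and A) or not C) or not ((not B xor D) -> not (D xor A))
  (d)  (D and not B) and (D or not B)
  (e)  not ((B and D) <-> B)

b

(a) disagrees with G on (0,0,0,1) (formula → 1, table → 0); rule it out.
(c) disagrees with G on (0,0,0,0) (formula → 0, table → 1); rule it out.
(d) disagrees with G on (0,0,0,0) (formula → 0, table → 1); rule it out.
(e) disagrees with G on (0,0,0,0) (formula → 0, table → 1); rule it out.
That leaves (b). Evaluating it on every row reproduces the table of G exactly.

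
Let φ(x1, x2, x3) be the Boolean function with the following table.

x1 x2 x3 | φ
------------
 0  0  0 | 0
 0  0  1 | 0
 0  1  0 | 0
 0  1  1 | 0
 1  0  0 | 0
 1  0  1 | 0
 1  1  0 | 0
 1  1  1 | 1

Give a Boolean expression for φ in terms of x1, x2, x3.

The output is 1 only when every input is 1 — the AND of all inputs.

φ(x1, x2, x3) = (x1 and x2) and x3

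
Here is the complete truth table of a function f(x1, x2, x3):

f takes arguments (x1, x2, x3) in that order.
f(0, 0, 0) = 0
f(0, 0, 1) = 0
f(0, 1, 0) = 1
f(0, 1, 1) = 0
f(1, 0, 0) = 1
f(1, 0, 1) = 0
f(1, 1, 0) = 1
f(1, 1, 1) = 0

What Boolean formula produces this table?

Collect the rows where f=1 — (0,1,0), (1,0,0), (1,1,0) — and write one minterm per row: ¬x1·x2·¬x3, x1·¬x2·¬x3, x1·x2·¬x3. Their union (logical OR) reproduces the table exactly.

f(x1, x2, x3) = (((not x1 and x2) and not x3) or ((x1 and not x2) and not x3)) or ((x1 and x2) and not x3)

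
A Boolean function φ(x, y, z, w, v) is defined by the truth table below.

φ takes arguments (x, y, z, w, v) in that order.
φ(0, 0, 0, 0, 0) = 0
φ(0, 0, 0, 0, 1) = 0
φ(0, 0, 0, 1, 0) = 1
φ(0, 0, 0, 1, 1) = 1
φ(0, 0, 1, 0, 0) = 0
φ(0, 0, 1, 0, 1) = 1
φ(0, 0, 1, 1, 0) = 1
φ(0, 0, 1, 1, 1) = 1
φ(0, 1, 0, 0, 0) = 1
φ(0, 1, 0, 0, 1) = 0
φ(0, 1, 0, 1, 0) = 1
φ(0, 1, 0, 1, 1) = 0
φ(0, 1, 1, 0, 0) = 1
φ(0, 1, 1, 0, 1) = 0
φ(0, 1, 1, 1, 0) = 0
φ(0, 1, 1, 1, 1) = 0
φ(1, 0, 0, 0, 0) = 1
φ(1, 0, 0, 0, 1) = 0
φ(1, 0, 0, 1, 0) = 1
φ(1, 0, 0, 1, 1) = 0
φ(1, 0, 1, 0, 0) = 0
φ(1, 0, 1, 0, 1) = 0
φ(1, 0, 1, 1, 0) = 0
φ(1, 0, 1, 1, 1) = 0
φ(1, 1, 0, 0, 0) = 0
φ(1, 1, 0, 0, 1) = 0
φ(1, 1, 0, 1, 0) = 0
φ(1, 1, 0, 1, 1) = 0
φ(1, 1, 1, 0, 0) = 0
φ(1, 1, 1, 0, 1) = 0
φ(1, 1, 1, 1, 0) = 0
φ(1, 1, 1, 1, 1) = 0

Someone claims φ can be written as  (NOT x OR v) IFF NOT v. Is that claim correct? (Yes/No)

Test each input against both φ and the formula:
  x=0, y=0, z=0, w=0, v=0: formula gives 1, but φ = 0 ✗
Since they disagree at (0,0,0,0,0), the expression is not a correct formula for φ.

No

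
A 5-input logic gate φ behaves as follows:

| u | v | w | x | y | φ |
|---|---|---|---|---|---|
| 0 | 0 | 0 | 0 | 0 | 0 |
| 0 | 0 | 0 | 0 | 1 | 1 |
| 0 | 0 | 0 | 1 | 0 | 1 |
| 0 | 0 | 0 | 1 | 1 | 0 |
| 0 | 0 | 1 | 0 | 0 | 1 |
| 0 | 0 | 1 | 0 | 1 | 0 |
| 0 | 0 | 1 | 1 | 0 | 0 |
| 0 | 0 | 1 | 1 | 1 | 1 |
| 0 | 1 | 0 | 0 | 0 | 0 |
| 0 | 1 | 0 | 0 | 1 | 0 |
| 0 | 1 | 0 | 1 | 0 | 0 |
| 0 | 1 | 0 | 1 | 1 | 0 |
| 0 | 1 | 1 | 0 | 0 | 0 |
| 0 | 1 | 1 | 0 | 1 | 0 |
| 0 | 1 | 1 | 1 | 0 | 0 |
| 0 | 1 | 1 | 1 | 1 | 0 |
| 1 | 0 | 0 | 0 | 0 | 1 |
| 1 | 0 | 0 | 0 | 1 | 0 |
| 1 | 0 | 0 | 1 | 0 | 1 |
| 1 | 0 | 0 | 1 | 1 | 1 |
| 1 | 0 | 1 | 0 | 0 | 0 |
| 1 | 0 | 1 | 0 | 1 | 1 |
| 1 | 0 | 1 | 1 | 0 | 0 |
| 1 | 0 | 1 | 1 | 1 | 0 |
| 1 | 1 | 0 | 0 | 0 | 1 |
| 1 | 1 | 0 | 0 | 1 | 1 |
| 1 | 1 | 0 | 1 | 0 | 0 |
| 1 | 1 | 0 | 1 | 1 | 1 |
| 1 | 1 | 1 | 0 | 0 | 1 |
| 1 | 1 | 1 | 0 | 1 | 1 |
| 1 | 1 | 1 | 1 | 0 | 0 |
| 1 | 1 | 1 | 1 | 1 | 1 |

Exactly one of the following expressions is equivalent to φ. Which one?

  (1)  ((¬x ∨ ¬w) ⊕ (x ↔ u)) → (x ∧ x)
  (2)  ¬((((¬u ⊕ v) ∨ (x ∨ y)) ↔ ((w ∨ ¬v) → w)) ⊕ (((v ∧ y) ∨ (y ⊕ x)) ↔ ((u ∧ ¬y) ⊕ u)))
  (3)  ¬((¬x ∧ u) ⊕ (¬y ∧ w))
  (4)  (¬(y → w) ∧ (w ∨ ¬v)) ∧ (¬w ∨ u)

2

(1) fails at (0,0,0,0,0): the formula yields 1, φ is 0.
(3) fails at (0,0,0,0,0): the formula yields 1, φ is 0.
(4) fails at (0,0,0,1,0): the formula yields 0, φ is 1.
That leaves (2). Evaluating it on every row reproduces the table of φ exactly.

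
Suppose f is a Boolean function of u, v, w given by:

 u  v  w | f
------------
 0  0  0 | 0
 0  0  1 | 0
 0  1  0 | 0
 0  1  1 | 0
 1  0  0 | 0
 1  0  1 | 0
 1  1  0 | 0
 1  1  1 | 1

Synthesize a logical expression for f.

Only row (1,1,1) gives 1. That row's minterm u·v·w is f directly.

f(u, v, w) = (u AND v) AND w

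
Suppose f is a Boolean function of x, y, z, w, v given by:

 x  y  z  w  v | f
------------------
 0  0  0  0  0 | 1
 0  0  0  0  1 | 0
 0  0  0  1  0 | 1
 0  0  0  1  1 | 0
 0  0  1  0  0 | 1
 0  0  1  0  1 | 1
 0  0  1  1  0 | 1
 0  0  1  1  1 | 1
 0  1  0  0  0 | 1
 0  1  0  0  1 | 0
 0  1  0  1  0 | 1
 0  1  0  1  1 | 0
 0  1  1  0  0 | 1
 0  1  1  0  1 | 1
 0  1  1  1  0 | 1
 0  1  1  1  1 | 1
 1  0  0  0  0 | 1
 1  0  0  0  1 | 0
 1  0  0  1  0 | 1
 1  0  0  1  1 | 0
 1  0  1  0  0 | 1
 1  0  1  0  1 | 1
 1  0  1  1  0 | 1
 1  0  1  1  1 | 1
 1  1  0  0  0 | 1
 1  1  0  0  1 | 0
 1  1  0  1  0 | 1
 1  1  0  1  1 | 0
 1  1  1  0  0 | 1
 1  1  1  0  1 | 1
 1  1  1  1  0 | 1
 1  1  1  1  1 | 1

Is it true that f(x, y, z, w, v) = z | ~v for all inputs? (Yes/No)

Yes

Evaluate z | ~v on each row and compare to f:
  x=0, y=0, z=0, w=0, v=0: formula gives 1, f = 1 ✓
  x=0, y=0, z=0, w=0, v=1: formula gives 0, f = 0 ✓
  x=0, y=0, z=0, w=1, v=0: formula gives 1, f = 1 ✓
  x=0, y=0, z=0, w=1, v=1: formula gives 0, f = 0 ✓
  … (the remaining 28 rows also agree.)
All 32 rows match — the expression computes f exactly.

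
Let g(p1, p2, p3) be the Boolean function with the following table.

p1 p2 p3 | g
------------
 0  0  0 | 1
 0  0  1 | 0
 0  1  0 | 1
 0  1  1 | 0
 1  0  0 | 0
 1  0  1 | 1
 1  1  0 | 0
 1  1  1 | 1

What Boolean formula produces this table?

g(p1, p2, p3) = ((((not p1 and not p2) and not p3) or ((not p1 and p2) and not p3)) or ((p1 and not p2) and p3)) or ((p1 and p2) and p3)

Collect the rows where g=1 — (0,0,0), (0,1,0), (1,0,1), (1,1,1) — and write one minterm per row: ¬p1·¬p2·¬p3, ¬p1·p2·¬p3, p1·¬p2·p3, p1·p2·p3. Their union (logical OR) reproduces the table exactly.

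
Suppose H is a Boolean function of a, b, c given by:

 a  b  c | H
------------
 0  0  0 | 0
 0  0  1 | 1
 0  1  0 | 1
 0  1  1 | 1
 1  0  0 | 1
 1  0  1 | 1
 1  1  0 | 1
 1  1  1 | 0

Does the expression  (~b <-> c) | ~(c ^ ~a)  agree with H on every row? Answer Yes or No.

Yes

Evaluate (~b <-> c) | ~(c ^ ~a) on each row and compare to H:
  a=0, b=0, c=0: formula gives 0, H = 0 ✓
  a=0, b=0, c=1: formula gives 1, H = 1 ✓
  a=0, b=1, c=0: formula gives 1, H = 1 ✓
  a=0, b=1, c=1: formula gives 1, H = 1 ✓
  a=1, b=0, c=0: formula gives 1, H = 1 ✓
  …and likewise for the remaining 3 rows.
Every row agrees, so the formula is equivalent.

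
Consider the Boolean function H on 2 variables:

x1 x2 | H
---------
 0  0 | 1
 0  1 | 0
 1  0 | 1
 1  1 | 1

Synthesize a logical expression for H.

This is x2 → x1 (false only at 0,1).

H(x1, x2) = x2 IMPLIES x1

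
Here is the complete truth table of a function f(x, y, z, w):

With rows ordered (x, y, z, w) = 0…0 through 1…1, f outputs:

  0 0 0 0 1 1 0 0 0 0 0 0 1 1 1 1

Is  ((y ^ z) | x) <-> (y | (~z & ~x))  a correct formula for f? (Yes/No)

Yes

Test each input against both f and the formula:
  x=0, y=0, z=0, w=0: formula gives 0, f = 0 ✓
  x=0, y=0, z=0, w=1: formula gives 0, f = 0 ✓
  x=0, y=0, z=1, w=0: formula gives 0, f = 0 ✓
  x=0, y=0, z=1, w=1: formula gives 0, f = 0 ✓
  … (the remaining 12 rows also agree.)
No disagreement on any input; they are logically equivalent.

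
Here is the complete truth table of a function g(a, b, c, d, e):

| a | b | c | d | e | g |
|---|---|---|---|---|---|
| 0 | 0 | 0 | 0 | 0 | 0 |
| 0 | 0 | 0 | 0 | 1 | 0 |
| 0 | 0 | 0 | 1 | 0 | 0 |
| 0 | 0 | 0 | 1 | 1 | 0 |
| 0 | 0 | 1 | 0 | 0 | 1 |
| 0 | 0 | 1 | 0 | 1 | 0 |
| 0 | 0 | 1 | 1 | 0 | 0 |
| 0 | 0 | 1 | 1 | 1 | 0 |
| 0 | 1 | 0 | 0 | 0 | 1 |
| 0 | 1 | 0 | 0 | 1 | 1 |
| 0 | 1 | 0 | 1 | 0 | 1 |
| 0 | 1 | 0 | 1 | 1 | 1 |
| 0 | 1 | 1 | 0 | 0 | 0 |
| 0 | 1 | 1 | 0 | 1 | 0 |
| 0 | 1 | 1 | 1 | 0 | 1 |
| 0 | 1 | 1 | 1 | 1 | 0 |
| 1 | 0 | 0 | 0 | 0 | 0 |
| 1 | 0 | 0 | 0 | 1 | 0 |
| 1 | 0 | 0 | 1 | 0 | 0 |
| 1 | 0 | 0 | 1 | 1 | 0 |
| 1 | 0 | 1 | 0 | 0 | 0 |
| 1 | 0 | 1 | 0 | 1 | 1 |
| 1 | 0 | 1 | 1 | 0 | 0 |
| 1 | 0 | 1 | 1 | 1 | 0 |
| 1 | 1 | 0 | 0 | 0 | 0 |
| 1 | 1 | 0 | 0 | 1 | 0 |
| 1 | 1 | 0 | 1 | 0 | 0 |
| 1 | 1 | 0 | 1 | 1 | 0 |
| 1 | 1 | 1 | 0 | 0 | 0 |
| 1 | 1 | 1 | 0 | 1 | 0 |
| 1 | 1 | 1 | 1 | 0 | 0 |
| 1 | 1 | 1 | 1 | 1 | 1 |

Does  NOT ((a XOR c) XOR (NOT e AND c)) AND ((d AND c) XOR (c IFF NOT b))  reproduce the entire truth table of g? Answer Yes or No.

Test each input against both g and the formula:
  a=0, b=0, c=0, d=0, e=0: formula gives 0, g = 0 ✓
  a=0, b=0, c=0, d=0, e=1: formula gives 0, g = 0 ✓
  a=0, b=0, c=0, d=1, e=0: formula gives 0, g = 0 ✓
  a=0, b=0, c=0, d=1, e=1: formula gives 0, g = 0 ✓
  …and likewise for the remaining 28 rows.
All 32 rows match — the expression computes g exactly.

Yes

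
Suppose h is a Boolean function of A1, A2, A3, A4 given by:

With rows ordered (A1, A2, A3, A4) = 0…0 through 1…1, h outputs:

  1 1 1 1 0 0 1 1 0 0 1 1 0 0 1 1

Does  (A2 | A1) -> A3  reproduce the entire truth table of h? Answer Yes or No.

Yes

Test each input against both h and the formula:
  A1=0, A2=0, A3=0, A4=0: formula gives 1, h = 1 ✓
  A1=0, A2=0, A3=0, A4=1: formula gives 1, h = 1 ✓
  A1=0, A2=0, A3=1, A4=0: formula gives 1, h = 1 ✓
  A1=0, A2=0, A3=1, A4=1: formula gives 1, h = 1 ✓
  … (the remaining 12 rows also agree.)
All 16 rows match — the expression computes h exactly.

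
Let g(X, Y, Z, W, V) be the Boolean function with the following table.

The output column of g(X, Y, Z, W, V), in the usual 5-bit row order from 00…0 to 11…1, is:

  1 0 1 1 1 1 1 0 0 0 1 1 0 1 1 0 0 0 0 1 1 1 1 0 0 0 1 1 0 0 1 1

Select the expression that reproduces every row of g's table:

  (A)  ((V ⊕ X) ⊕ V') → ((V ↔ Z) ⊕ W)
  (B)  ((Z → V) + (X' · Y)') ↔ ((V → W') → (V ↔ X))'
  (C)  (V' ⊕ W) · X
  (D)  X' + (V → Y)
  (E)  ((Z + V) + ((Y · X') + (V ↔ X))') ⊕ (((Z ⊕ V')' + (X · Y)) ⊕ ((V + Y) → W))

(A): at (0,0,0,1,0) it gives 0, but g = 1 — eliminated.
(B): at (0,0,0,0,0) it gives 0, but g = 1 — eliminated.
(C): at (0,0,0,0,0) it gives 0, but g = 1 — eliminated.
(D): at (0,0,0,0,1) it gives 1, but g = 0 — eliminated.
That leaves (E). Evaluating it on every row reproduces the table of g exactly.

E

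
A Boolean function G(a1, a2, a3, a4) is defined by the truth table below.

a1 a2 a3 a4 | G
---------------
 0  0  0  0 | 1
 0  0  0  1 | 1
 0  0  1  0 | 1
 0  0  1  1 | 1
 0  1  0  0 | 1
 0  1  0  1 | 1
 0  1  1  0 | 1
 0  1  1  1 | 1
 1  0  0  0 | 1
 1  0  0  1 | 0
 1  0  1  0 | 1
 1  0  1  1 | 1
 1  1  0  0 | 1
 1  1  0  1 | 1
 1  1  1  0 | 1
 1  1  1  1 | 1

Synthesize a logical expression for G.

G is 0 on exactly one input, (1,0,0,1), whose minterm is a1·¬a2·¬a3·a4. So G is the negation of that single conjunction.

G(a1, a2, a3, a4) = ¬(((a1 ∧ ¬a2) ∧ ¬a3) ∧ a4)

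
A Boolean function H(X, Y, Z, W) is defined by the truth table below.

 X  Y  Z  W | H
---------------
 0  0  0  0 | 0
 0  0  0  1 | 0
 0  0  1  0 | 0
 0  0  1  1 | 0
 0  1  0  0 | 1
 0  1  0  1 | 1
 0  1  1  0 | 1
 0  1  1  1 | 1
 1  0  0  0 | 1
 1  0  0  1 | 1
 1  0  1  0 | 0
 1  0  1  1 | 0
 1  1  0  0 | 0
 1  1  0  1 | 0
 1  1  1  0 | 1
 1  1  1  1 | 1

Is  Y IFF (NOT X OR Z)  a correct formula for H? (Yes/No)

Test each input against both H and the formula:
  X=0, Y=0, Z=0, W=0: formula gives 0, H = 0 ✓
  X=0, Y=0, Z=0, W=1: formula gives 0, H = 0 ✓
  X=0, Y=0, Z=1, W=0: formula gives 0, H = 0 ✓
  X=0, Y=0, Z=1, W=1: formula gives 0, H = 0 ✓
  …and likewise for the remaining 12 rows.
No disagreement on any input; they are logically equivalent.

Yes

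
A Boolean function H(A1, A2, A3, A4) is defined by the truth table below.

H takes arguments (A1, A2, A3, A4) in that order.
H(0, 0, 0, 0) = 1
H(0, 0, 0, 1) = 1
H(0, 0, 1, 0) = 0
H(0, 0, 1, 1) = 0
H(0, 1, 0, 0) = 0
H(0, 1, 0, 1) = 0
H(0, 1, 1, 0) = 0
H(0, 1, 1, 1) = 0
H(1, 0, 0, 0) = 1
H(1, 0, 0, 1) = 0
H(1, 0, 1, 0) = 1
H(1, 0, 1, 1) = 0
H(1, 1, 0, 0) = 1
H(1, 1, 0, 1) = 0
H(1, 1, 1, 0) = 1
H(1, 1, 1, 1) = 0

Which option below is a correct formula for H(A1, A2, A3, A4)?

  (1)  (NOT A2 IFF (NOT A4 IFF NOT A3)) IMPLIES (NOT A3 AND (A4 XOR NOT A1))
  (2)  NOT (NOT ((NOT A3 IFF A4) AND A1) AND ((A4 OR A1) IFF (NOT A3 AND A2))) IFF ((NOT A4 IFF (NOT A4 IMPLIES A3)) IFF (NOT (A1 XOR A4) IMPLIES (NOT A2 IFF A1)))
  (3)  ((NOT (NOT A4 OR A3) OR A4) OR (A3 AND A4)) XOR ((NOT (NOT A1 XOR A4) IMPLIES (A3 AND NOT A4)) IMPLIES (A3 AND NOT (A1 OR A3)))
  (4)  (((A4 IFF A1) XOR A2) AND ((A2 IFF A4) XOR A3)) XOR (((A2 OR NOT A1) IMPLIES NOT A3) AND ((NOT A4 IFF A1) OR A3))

4

(1) disagrees with H on (0,0,1,0) (formula → 1, table → 0); rule it out.
(2) disagrees with H on (0,0,0,0) (formula → 0, table → 1); rule it out.
(3) disagrees with H on (0,0,0,0) (formula → 0, table → 1); rule it out.
That leaves (4). Evaluating it on every row reproduces the table of H exactly.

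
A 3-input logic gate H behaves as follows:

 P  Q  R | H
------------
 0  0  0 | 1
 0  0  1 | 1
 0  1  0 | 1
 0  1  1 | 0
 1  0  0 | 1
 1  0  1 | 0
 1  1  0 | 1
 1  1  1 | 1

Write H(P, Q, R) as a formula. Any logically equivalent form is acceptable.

H(P, Q, R) = NOT (((NOT P AND Q) AND R) OR ((P AND NOT Q) AND R))

The 0-rows are (0,1,1), (1,0,1). Take each as a conjunction (¬P·Q·R, P·¬Q·R), form their disjunction, and complement — that gives a formula that is 1 everywhere H is.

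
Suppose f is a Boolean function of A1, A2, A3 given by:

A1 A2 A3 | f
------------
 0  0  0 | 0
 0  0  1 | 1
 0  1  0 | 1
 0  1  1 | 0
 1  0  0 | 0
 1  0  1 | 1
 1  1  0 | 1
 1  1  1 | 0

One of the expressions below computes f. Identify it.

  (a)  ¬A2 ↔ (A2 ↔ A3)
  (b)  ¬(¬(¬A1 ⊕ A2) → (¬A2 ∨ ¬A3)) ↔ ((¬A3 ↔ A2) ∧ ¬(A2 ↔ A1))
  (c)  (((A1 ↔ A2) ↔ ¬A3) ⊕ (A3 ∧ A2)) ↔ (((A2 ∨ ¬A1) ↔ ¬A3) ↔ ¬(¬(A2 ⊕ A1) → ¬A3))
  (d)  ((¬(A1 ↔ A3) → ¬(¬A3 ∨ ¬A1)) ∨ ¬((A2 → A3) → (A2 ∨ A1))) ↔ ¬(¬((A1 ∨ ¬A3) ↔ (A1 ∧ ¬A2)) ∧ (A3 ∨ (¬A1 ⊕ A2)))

d

(a) fails at (0,0,0): the formula yields 1, f is 0.
(b) fails at (0,0,0): the formula yields 1, f is 0.
(c) fails at (1,0,1): the formula yields 0, f is 1.
Only (d) survives; checking it on all 8 rows confirms it matches f.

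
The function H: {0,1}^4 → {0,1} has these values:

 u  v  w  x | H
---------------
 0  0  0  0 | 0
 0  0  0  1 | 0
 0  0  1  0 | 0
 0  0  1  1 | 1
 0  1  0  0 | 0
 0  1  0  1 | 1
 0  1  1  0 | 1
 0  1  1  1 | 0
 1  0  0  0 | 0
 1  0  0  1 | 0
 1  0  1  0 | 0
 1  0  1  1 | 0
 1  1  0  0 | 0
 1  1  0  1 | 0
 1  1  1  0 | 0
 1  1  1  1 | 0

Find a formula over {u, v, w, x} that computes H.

H(u, v, w, x) = ((((~u & ~v) & w) & x) | (((~u & v) & ~w) & x)) | (((~u & v) & w) & ~x)

Collect the rows where H=1 — (0,0,1,1), (0,1,0,1), (0,1,1,0) — and write one minterm per row: ¬u·¬v·w·x, ¬u·v·¬w·x, ¬u·v·w·¬x. Their union (logical OR) reproduces the table exactly.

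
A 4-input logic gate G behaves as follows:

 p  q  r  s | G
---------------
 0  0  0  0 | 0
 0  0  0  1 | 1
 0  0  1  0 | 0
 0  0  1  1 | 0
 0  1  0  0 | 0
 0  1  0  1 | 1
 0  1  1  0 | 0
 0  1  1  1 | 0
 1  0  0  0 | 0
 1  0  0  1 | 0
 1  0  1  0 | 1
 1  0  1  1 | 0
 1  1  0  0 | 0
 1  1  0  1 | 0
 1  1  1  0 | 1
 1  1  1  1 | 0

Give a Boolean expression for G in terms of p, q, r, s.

G=1 on 4 inputs: (0,0,0,1), (0,1,0,1), (1,0,1,0), (1,1,1,0). Reading each as a conjunction of literals (¬p·¬q·¬r·s, ¬p·q·¬r·s, p·¬q·r·¬s, p·q·r·¬s) and taking the OR gives the canonical DNF.

G(p, q, r, s) = (((((not p and not q) and not r) and s) or (((not p and q) and not r) and s)) or (((p and not q) and r) and not s)) or (((p and q) and r) and not s)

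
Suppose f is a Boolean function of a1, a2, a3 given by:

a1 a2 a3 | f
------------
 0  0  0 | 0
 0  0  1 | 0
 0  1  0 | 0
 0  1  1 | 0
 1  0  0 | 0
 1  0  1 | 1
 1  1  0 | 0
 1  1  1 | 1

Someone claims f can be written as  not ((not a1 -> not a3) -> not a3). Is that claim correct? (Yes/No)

Yes

Evaluate not ((not a1 -> not a3) -> not a3) on each row and compare to f:
  a1=0, a2=0, a3=0: formula gives 0, f = 0 ✓
  a1=0, a2=0, a3=1: formula gives 0, f = 0 ✓
  a1=0, a2=1, a3=0: formula gives 0, f = 0 ✓
  a1=0, a2=1, a3=1: formula gives 0, f = 0 ✓
  a1=1, a2=0, a3=0: formula gives 0, f = 0 ✓
  … (the remaining 3 rows also agree.)
Every row agrees, so the formula is equivalent.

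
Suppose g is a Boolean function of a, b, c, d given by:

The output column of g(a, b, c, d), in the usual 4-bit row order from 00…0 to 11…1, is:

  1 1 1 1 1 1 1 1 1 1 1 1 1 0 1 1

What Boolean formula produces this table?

Only row (1,1,0,1) gives 0. So g is 1 everywhere except there — the complement of the minterm a·b·¬c·d.

g(a, b, c, d) = ~(((a & b) & ~c) & d)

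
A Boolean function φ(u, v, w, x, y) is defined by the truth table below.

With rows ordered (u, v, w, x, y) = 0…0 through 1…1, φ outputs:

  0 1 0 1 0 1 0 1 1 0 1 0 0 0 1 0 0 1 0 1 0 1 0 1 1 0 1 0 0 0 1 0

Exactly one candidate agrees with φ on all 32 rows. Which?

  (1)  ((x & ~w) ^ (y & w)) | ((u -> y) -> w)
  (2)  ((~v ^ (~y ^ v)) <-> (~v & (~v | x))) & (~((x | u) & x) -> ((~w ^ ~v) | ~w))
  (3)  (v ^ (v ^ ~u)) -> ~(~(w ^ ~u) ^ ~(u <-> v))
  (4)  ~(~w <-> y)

(1): at (0,0,0,0,1) it gives 0, but φ = 1 — eliminated.
(3): at (0,0,0,0,0) it gives 1, but φ = 0 — eliminated.
(4): at (0,0,0,0,0) it gives 1, but φ = 0 — eliminated.
That leaves (2). Evaluating it on every row reproduces the table of φ exactly.

2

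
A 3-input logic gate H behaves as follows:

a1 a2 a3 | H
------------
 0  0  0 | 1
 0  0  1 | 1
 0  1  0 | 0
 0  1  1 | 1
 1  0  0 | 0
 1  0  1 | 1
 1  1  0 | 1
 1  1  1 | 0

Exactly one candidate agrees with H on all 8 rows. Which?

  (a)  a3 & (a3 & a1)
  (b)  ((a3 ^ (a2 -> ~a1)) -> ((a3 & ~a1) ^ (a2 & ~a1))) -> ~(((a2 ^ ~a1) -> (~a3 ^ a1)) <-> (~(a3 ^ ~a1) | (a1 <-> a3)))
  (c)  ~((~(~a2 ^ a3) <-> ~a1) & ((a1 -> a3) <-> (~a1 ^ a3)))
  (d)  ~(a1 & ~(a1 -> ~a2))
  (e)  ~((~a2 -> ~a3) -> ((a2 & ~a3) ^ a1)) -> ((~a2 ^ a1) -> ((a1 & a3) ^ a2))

c

(a) fails at (0,0,0): the formula yields 0, H is 1.
(b) fails at (0,1,1): the formula yields 0, H is 1.
(d) fails at (0,1,0): the formula yields 1, H is 0.
(e) fails at (0,0,0): the formula yields 0, H is 1.
That leaves (c). Evaluating it on every row reproduces the table of H exactly.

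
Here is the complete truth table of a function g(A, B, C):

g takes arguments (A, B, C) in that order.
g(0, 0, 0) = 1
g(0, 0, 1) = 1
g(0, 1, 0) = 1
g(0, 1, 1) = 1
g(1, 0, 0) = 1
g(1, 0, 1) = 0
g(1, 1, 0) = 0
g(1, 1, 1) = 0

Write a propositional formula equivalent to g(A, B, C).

The 0-rows are (1,0,1), (1,1,0), (1,1,1). Take each as a conjunction (A·¬B·C, A·B·¬C, A·B·C), form their disjunction, and complement — that gives a formula that is 1 everywhere g is.

g(A, B, C) = NOT ((((A AND NOT B) AND C) OR ((A AND B) AND NOT C)) OR ((A AND B) AND C))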